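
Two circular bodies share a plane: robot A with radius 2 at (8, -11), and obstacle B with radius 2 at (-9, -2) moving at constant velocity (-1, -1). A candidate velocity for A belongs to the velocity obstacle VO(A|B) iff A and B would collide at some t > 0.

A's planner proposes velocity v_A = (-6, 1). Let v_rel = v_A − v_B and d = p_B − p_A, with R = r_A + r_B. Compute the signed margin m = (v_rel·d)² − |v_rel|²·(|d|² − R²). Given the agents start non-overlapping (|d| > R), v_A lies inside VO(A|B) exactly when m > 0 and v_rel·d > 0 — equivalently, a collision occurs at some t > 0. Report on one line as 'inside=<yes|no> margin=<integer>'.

d = (-17, 9),  |d|² = 370;  R = 2+2 = 4,  c = 370−4² = 354
v_rel = (-5, 2),  |v_rel|² = 29;  v_rel·d = (-5)·(-17) + (2)·(9) = 103
29·t² − 206·t + 354 = 0  ⇒  m = 103² − 29·354 = 343
m = 343 > 0,  v_rel·d = 103 > 0  ⇒  inside

inside=yes margin=343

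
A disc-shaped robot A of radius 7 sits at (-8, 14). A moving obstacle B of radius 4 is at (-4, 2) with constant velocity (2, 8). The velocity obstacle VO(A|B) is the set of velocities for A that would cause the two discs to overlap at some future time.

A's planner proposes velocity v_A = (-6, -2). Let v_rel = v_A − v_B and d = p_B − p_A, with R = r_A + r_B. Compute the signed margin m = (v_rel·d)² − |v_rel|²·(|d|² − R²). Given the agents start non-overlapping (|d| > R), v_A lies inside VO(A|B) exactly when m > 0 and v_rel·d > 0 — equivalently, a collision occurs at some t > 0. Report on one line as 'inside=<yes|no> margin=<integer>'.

d = (4, -12),  |d|² = 160;  R = 7+4 = 11,  c = 160−11² = 39
v_rel = (-8, -10),  |v_rel|² = 164;  v_rel·d = (-8)·(4) + (-10)·(-12) = 88
164·t² − 176·t + 39 = 0  ⇒  m = 88² − 164·39 = 1348
m = 1348 > 0,  v_rel·d = 88 > 0  ⇒  inside

inside=yes margin=1348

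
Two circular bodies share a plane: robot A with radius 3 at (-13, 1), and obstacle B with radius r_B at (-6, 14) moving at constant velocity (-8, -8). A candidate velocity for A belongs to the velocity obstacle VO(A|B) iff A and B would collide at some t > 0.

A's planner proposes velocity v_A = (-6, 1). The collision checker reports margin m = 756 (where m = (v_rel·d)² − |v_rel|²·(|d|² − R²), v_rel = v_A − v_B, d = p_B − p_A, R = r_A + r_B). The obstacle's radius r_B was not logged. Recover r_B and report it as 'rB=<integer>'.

m = 756
d = (7, 13);  v_rel = (2, 9),  |v_rel|² = 85
v_rel×d = (2)·(13) − (9)·(7) = -37
since m = R²·85 − (-37)²:  R² = (1369 + 756) / 85 = 25
R = √25 = 5  ⇒  r_B = 5 − 3 = 2

rB=2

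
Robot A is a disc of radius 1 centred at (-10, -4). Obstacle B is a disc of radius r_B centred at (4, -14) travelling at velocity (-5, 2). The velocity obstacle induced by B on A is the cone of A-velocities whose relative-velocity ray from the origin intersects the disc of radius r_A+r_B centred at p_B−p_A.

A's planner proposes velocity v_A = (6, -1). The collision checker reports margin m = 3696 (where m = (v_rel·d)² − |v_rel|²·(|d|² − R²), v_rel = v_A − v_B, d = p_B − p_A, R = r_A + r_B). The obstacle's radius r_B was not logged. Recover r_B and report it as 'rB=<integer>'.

m = 3696
d = (14, -10);  v_rel = (11, -3),  |v_rel|² = 130
v_rel×d = (11)·(-10) − (-3)·(14) = -68
since m = R²·130 − (-68)²:  R² = (4624 + 3696) / 130 = 64
R = √64 = 8  ⇒  r_B = 8 − 1 = 7

rB=7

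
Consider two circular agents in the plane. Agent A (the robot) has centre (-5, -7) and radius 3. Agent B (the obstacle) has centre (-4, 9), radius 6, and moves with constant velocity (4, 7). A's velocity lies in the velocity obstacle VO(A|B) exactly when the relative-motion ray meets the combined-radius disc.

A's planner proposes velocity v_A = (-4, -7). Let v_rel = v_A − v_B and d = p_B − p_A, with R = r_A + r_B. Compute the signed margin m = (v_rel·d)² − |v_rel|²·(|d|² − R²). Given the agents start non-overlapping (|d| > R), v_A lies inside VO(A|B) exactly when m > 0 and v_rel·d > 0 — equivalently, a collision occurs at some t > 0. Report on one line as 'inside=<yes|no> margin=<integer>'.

d = (1, 16),  |d|² = 257;  R = 3+6 = 9,  c = 257−9² = 176
v_rel = (-8, -14),  |v_rel|² = 260;  v_rel·d = (-8)·(1) + (-14)·(16) = -232
260·t² + 464·t + 176 = 0  ⇒  m = (-232)² − 260·176 = 8064
m = 8064 > 0,  v_rel·d = -232 < 0  ⇒  outside

inside=no margin=8064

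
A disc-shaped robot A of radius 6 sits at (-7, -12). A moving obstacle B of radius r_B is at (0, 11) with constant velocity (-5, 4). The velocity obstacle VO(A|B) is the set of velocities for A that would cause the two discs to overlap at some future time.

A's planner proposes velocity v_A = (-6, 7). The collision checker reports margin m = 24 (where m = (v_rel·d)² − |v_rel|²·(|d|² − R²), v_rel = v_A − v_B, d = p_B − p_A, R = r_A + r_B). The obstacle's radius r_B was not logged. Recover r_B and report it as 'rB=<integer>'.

m = 24
d = (7, 23);  v_rel = (-1, 3),  |v_rel|² = 10
v_rel×d = (-1)·(23) − (3)·(7) = -44
since m = R²·10 − (-44)²:  R² = (1936 + 24) / 10 = 196
R = √196 = 14  ⇒  r_B = 14 − 6 = 8

rB=8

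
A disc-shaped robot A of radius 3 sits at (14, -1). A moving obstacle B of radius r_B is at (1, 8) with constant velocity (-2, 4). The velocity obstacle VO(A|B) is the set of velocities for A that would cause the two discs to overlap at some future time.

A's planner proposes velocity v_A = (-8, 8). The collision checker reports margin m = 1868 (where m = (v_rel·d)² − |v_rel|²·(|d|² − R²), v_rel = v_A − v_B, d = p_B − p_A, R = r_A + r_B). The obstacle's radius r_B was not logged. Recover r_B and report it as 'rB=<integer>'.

m = 1868
d = (-13, 9);  v_rel = (-6, 4),  |v_rel|² = 52
v_rel×d = (-6)·(9) − (4)·(-13) = -2
since m = R²·52 − (-2)²:  R² = (4 + 1868) / 52 = 36
R = √36 = 6  ⇒  r_B = 6 − 3 = 3

rB=3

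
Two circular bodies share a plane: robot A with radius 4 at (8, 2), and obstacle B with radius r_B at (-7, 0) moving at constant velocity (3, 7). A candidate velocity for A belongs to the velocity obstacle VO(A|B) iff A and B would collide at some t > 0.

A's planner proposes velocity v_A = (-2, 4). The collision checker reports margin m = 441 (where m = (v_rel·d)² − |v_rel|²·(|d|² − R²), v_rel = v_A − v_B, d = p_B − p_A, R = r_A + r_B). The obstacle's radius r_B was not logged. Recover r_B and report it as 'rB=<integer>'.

m = 441
d = (-15, -2);  v_rel = (-5, -3),  |v_rel|² = 34
v_rel×d = (-5)·(-2) − (-3)·(-15) = -35
since m = R²·34 − (-35)²:  R² = (1225 + 441) / 34 = 49
R = √49 = 7  ⇒  r_B = 7 − 4 = 3

rB=3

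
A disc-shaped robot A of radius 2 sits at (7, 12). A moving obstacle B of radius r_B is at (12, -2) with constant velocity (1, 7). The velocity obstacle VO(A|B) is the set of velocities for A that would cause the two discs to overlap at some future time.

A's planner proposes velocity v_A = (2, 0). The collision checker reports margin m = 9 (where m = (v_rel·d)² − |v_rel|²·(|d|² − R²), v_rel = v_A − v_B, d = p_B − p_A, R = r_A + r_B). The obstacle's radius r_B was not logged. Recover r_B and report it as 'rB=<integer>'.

m = 9
d = (5, -14);  v_rel = (1, -7),  |v_rel|² = 50
v_rel×d = (1)·(-14) − (-7)·(5) = 21
since m = R²·50 − 21²:  R² = (441 + 9) / 50 = 9
R = √9 = 3  ⇒  r_B = 3 − 2 = 1

rB=1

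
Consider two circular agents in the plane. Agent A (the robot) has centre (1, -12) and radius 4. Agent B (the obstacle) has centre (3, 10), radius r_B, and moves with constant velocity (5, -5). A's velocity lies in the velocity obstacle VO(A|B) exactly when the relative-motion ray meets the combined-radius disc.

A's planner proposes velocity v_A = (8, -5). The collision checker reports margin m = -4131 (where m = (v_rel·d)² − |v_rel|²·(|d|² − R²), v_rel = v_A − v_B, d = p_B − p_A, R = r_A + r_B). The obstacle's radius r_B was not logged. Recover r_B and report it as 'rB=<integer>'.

m = -4131
d = (2, 22);  v_rel = (3, 0),  |v_rel|² = 9
v_rel×d = (3)·(22) − (0)·(2) = 66
since m = R²·9 − 66²:  R² = (4356 + -4131) / 9 = 25
R = √25 = 5  ⇒  r_B = 5 − 4 = 1

rB=1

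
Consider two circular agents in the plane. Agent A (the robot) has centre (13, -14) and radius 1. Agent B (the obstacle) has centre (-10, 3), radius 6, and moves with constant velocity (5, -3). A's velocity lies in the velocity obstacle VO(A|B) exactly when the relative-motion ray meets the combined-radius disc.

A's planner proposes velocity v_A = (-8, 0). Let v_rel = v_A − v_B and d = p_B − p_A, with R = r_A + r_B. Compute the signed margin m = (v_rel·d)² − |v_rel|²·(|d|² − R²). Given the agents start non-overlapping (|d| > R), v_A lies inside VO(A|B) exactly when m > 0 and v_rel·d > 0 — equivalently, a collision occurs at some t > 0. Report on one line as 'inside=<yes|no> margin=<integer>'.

d = (-23, 17),  |d|² = 818;  R = 1+6 = 7,  c = 818−7² = 769
v_rel = (-13, 3),  |v_rel|² = 178;  v_rel·d = (-13)·(-23) + (3)·(17) = 350
178·t² − 700·t + 769 = 0  ⇒  m = 350² − 178·769 = -14382
m = -14382 < 0,  v_rel·d = 350 > 0  ⇒  outside

inside=no margin=-14382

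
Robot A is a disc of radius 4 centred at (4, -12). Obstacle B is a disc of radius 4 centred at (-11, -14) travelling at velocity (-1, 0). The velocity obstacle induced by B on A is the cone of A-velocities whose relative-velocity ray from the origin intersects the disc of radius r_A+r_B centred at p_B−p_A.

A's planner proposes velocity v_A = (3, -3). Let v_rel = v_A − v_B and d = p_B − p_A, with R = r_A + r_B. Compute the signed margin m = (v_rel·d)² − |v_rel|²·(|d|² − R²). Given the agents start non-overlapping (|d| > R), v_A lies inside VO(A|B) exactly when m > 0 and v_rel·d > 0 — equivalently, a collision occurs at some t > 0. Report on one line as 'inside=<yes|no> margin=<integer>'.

d = (-15, -2),  |d|² = 229;  R = 4+4 = 8,  c = 229−8² = 165
v_rel = (4, -3),  |v_rel|² = 25;  v_rel·d = (4)·(-15) + (-3)·(-2) = -54
25·t² + 108·t + 165 = 0  ⇒  m = (-54)² − 25·165 = -1209
m = -1209 < 0,  v_rel·d = -54 < 0  ⇒  outside

inside=no margin=-1209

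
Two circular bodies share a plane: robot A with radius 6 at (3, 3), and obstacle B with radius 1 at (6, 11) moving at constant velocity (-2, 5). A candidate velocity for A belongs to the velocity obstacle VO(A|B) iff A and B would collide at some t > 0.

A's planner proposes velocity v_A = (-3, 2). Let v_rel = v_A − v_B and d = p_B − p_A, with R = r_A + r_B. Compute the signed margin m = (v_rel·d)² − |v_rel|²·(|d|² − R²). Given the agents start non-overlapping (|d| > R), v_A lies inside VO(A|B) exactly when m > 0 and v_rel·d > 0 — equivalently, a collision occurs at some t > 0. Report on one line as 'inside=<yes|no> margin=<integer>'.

d = (3, 8),  |d|² = 73;  R = 6+1 = 7,  c = 73−7² = 24
v_rel = (-1, -3),  |v_rel|² = 10;  v_rel·d = (-1)·(3) + (-3)·(8) = -27
10·t² + 54·t + 24 = 0  ⇒  m = (-27)² − 10·24 = 489
m = 489 > 0,  v_rel·d = -27 < 0  ⇒  outside

inside=no margin=489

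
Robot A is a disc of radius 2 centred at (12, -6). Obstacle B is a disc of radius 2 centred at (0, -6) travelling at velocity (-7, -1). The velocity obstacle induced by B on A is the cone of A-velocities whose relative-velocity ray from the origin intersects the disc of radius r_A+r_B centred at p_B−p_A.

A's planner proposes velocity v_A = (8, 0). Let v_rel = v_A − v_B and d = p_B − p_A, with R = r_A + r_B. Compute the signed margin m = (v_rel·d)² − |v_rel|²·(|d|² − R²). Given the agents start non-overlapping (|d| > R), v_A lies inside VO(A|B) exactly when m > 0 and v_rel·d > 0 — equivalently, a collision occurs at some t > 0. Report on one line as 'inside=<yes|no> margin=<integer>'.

d = (-12, 0),  |d|² = 144;  R = 2+2 = 4,  c = 144−4² = 128
v_rel = (15, 1),  |v_rel|² = 226;  v_rel·d = (15)·(-12) + (1)·(0) = -180
226·t² + 360·t + 128 = 0  ⇒  m = (-180)² − 226·128 = 3472
m = 3472 > 0,  v_rel·d = -180 < 0  ⇒  outside

inside=no margin=3472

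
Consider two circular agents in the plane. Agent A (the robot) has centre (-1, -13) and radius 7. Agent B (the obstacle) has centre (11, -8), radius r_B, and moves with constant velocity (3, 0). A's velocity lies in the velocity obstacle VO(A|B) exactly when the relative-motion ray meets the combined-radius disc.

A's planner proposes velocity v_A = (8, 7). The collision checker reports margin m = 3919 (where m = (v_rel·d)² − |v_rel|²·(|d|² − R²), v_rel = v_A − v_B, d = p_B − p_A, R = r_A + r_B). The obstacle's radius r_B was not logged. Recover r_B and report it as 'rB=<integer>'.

m = 3919
d = (12, 5);  v_rel = (5, 7),  |v_rel|² = 74
v_rel×d = (5)·(5) − (7)·(12) = -59
since m = R²·74 − (-59)²:  R² = (3481 + 3919) / 74 = 100
R = √100 = 10  ⇒  r_B = 10 − 7 = 3

rB=3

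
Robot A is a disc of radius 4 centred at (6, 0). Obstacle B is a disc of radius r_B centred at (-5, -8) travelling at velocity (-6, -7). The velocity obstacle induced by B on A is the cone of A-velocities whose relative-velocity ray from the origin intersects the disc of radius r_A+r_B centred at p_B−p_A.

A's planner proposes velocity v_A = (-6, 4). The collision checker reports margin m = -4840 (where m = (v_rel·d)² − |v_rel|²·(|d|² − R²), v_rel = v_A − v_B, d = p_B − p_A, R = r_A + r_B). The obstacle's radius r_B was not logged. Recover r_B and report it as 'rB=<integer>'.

m = -4840
d = (-11, -8);  v_rel = (0, 11),  |v_rel|² = 121
v_rel×d = (0)·(-8) − (11)·(-11) = 121
since m = R²·121 − 121²:  R² = (14641 + -4840) / 121 = 81
R = √81 = 9  ⇒  r_B = 9 − 4 = 5

rB=5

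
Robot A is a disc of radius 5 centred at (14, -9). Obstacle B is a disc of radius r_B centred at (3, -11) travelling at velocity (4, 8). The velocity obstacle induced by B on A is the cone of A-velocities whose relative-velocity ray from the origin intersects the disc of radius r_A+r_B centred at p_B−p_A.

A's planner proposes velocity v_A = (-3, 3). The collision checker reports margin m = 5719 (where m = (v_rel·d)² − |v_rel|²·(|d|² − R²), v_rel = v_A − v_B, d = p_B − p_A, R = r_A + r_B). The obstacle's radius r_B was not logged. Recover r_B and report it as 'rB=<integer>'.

m = 5719
d = (-11, -2);  v_rel = (-7, -5),  |v_rel|² = 74
v_rel×d = (-7)·(-2) − (-5)·(-11) = -41
since m = R²·74 − (-41)²:  R² = (1681 + 5719) / 74 = 100
R = √100 = 10  ⇒  r_B = 10 − 5 = 5

rB=5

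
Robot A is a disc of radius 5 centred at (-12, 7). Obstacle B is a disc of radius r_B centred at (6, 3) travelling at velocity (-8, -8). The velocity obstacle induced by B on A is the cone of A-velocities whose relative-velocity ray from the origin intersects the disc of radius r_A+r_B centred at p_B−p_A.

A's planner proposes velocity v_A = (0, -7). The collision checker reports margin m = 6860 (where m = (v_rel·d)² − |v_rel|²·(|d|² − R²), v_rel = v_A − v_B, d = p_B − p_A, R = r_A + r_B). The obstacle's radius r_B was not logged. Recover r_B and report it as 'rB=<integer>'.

m = 6860
d = (18, -4);  v_rel = (8, 1),  |v_rel|² = 65
v_rel×d = (8)·(-4) − (1)·(18) = -50
since m = R²·65 − (-50)²:  R² = (2500 + 6860) / 65 = 144
R = √144 = 12  ⇒  r_B = 12 − 5 = 7

rB=7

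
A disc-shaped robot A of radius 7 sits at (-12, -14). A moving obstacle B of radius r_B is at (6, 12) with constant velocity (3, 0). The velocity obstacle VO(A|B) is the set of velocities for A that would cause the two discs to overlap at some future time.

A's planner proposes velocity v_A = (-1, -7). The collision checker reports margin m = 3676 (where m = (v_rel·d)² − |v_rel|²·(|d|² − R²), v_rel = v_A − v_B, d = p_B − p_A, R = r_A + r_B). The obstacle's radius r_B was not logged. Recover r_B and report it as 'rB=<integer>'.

m = 3676
d = (18, 26);  v_rel = (-4, -7),  |v_rel|² = 65
v_rel×d = (-4)·(26) − (-7)·(18) = 22
since m = R²·65 − 22²:  R² = (484 + 3676) / 65 = 64
R = √64 = 8  ⇒  r_B = 8 − 7 = 1

rB=1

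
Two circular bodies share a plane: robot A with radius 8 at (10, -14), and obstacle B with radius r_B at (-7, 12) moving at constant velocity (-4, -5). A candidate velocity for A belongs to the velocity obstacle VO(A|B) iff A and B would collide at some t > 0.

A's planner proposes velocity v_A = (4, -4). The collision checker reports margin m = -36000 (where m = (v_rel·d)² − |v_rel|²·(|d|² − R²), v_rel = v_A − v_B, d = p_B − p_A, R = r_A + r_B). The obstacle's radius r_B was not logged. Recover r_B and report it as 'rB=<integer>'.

m = -36000
d = (-17, 26);  v_rel = (8, 1),  |v_rel|² = 65
v_rel×d = (8)·(26) − (1)·(-17) = 225
since m = R²·65 − 225²:  R² = (50625 + -36000) / 65 = 225
R = √225 = 15  ⇒  r_B = 15 − 8 = 7

rB=7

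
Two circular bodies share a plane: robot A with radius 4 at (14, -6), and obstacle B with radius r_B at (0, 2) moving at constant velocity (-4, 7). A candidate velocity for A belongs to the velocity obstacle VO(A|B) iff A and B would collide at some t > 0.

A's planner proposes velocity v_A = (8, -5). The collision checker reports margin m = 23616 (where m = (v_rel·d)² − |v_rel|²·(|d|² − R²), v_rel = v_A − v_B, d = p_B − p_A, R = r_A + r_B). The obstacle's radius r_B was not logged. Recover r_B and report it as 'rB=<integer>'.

m = 23616
d = (-14, 8);  v_rel = (12, -12),  |v_rel|² = 288
v_rel×d = (12)·(8) − (-12)·(-14) = -72
since m = R²·288 − (-72)²:  R² = (5184 + 23616) / 288 = 100
R = √100 = 10  ⇒  r_B = 10 − 4 = 6

rB=6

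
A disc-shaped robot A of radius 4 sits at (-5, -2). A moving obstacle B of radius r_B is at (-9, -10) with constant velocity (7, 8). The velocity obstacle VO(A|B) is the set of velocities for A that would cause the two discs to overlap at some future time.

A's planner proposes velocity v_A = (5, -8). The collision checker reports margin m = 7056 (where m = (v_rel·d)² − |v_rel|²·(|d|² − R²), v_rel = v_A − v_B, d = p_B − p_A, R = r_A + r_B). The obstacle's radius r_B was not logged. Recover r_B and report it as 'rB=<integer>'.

m = 7056
d = (-4, -8);  v_rel = (-2, -16),  |v_rel|² = 260
v_rel×d = (-2)·(-8) − (-16)·(-4) = -48
since m = R²·260 − (-48)²:  R² = (2304 + 7056) / 260 = 36
R = √36 = 6  ⇒  r_B = 6 − 4 = 2

rB=2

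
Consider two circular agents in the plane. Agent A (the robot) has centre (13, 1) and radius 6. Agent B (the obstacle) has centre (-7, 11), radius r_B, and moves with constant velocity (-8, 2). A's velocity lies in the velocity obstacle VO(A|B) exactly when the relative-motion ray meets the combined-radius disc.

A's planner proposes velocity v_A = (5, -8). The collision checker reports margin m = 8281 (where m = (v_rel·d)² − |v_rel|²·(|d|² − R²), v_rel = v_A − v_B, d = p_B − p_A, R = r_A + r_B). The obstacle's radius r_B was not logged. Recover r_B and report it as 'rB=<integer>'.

m = 8281
d = (-20, 10);  v_rel = (13, -10),  |v_rel|² = 269
v_rel×d = (13)·(10) − (-10)·(-20) = -70
since m = R²·269 − (-70)²:  R² = (4900 + 8281) / 269 = 49
R = √49 = 7  ⇒  r_B = 7 − 6 = 1

rB=1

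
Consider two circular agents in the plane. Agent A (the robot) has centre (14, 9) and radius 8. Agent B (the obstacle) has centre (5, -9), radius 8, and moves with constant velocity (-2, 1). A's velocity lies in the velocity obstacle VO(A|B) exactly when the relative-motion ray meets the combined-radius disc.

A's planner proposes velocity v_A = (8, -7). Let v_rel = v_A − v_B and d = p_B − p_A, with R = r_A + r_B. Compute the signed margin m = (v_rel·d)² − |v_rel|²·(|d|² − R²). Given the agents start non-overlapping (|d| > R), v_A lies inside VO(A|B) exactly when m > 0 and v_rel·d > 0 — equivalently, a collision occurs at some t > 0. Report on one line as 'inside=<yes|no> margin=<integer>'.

d = (-9, -18),  |d|² = 405;  R = 8+8 = 16,  c = 405−16² = 149
v_rel = (10, -8),  |v_rel|² = 164;  v_rel·d = (10)·(-9) + (-8)·(-18) = 54
164·t² − 108·t + 149 = 0  ⇒  m = 54² − 164·149 = -21520
m = -21520 < 0,  v_rel·d = 54 > 0  ⇒  outside

inside=no margin=-21520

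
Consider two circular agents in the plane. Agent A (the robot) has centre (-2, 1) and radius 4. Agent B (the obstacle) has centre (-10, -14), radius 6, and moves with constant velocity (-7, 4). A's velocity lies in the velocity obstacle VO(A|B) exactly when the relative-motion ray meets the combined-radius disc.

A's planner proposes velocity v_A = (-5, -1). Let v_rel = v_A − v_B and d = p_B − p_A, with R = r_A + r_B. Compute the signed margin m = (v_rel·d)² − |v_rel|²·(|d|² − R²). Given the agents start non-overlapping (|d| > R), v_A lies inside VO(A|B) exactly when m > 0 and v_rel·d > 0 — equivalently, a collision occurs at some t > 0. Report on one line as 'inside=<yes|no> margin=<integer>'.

d = (-8, -15),  |d|² = 289;  R = 4+6 = 10,  c = 289−10² = 189
v_rel = (2, -5),  |v_rel|² = 29;  v_rel·d = (2)·(-8) + (-5)·(-15) = 59
29·t² − 118·t + 189 = 0  ⇒  m = 59² − 29·189 = -2000
m = -2000 < 0,  v_rel·d = 59 > 0  ⇒  outside

inside=no margin=-2000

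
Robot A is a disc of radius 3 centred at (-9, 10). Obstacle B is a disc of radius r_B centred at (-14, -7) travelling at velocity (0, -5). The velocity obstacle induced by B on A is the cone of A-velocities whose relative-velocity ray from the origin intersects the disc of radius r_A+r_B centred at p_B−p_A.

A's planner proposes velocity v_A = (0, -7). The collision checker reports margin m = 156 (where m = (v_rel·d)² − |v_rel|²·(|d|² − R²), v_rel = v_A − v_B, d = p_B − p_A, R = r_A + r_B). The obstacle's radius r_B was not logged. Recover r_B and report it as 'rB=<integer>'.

m = 156
d = (-5, -17);  v_rel = (0, -2),  |v_rel|² = 4
v_rel×d = (0)·(-17) − (-2)·(-5) = -10
since m = R²·4 − (-10)²:  R² = (100 + 156) / 4 = 64
R = √64 = 8  ⇒  r_B = 8 − 3 = 5

rB=5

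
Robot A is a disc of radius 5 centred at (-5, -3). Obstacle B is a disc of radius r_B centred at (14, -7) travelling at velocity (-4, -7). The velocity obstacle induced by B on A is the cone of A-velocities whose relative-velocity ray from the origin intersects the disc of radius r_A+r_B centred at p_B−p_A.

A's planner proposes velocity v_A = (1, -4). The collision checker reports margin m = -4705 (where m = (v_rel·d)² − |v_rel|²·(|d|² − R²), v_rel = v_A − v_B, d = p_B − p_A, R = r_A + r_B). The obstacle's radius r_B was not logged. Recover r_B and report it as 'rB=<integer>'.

m = -4705
d = (19, -4);  v_rel = (5, 3),  |v_rel|² = 34
v_rel×d = (5)·(-4) − (3)·(19) = -77
since m = R²·34 − (-77)²:  R² = (5929 + -4705) / 34 = 36
R = √36 = 6  ⇒  r_B = 6 − 5 = 1

rB=1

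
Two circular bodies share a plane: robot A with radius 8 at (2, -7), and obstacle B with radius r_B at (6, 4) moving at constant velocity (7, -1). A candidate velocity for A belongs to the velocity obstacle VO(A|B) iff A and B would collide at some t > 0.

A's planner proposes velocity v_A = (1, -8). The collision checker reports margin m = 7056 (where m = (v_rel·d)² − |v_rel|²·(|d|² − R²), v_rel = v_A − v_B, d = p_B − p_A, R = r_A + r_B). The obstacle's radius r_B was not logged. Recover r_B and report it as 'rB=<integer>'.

m = 7056
d = (4, 11);  v_rel = (-6, -7),  |v_rel|² = 85
v_rel×d = (-6)·(11) − (-7)·(4) = -38
since m = R²·85 − (-38)²:  R² = (1444 + 7056) / 85 = 100
R = √100 = 10  ⇒  r_B = 10 − 8 = 2

rB=2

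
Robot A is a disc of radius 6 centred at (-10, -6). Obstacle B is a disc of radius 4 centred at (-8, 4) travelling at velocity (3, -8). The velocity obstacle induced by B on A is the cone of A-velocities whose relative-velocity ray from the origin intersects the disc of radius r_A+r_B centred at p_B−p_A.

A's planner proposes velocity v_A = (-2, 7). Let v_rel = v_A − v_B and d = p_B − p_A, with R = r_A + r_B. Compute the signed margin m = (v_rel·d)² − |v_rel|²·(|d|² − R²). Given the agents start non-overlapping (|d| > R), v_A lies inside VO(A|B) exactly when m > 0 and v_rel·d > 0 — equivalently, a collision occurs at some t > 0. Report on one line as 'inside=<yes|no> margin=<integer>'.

d = (2, 10),  |d|² = 104;  R = 6+4 = 10,  c = 104−10² = 4
v_rel = (-5, 15),  |v_rel|² = 250;  v_rel·d = (-5)·(2) + (15)·(10) = 140
250·t² − 280·t + 4 = 0  ⇒  m = 140² − 250·4 = 18600
m = 18600 > 0,  v_rel·d = 140 > 0  ⇒  inside

inside=yes margin=18600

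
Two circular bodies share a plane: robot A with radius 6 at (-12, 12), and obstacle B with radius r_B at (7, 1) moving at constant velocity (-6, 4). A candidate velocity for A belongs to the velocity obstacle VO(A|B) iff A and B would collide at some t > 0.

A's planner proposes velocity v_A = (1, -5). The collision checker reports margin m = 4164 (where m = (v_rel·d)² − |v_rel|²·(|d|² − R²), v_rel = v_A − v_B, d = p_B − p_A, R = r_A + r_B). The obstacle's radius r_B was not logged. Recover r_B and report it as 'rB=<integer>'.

m = 4164
d = (19, -11);  v_rel = (7, -9),  |v_rel|² = 130
v_rel×d = (7)·(-11) − (-9)·(19) = 94
since m = R²·130 − 94²:  R² = (8836 + 4164) / 130 = 100
R = √100 = 10  ⇒  r_B = 10 − 6 = 4

rB=4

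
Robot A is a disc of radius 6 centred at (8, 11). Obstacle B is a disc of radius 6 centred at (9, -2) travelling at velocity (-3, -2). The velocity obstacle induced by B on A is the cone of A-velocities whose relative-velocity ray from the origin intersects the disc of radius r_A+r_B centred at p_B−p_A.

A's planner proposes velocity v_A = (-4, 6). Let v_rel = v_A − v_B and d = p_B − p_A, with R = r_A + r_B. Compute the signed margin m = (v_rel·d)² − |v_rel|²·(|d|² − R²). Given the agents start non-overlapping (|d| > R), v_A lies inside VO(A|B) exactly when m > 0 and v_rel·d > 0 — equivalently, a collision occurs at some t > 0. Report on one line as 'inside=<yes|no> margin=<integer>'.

d = (1, -13),  |d|² = 170;  R = 6+6 = 12,  c = 170−12² = 26
v_rel = (-1, 8),  |v_rel|² = 65;  v_rel·d = (-1)·(1) + (8)·(-13) = -105
65·t² + 210·t + 26 = 0  ⇒  m = (-105)² − 65·26 = 9335
m = 9335 > 0,  v_rel·d = -105 < 0  ⇒  outside

inside=no margin=9335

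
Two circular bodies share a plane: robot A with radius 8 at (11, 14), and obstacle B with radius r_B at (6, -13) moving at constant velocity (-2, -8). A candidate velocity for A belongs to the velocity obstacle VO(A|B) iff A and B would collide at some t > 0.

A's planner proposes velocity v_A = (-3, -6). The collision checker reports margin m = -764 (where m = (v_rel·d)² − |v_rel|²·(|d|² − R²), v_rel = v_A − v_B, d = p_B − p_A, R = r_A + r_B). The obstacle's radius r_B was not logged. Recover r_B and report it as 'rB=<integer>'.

m = -764
d = (-5, -27);  v_rel = (-1, 2),  |v_rel|² = 5
v_rel×d = (-1)·(-27) − (2)·(-5) = 37
since m = R²·5 − 37²:  R² = (1369 + -764) / 5 = 121
R = √121 = 11  ⇒  r_B = 11 − 8 = 3

rB=3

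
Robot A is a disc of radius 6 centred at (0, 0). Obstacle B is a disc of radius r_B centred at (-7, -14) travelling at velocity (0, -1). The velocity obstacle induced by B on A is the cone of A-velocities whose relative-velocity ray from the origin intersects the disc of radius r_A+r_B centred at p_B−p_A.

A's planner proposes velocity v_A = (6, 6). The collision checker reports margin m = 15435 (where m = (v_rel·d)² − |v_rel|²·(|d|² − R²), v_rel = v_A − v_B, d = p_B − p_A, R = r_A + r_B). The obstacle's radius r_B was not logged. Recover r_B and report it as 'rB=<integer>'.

m = 15435
d = (-7, -14);  v_rel = (6, 7),  |v_rel|² = 85
v_rel×d = (6)·(-14) − (7)·(-7) = -35
since m = R²·85 − (-35)²:  R² = (1225 + 15435) / 85 = 196
R = √196 = 14  ⇒  r_B = 14 − 6 = 8

rB=8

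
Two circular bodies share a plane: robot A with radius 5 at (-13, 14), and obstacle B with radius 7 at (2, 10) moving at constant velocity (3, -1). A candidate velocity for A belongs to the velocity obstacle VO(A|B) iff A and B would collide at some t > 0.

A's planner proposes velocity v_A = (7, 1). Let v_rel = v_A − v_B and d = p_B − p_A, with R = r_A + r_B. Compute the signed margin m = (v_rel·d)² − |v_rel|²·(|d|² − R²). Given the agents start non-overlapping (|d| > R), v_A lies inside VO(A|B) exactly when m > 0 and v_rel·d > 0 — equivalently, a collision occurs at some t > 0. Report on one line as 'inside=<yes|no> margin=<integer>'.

d = (15, -4),  |d|² = 241;  R = 5+7 = 12,  c = 241−12² = 97
v_rel = (4, 2),  |v_rel|² = 20;  v_rel·d = (4)·(15) + (2)·(-4) = 52
20·t² − 104·t + 97 = 0  ⇒  m = 52² − 20·97 = 764
m = 764 > 0,  v_rel·d = 52 > 0  ⇒  inside

inside=yes margin=764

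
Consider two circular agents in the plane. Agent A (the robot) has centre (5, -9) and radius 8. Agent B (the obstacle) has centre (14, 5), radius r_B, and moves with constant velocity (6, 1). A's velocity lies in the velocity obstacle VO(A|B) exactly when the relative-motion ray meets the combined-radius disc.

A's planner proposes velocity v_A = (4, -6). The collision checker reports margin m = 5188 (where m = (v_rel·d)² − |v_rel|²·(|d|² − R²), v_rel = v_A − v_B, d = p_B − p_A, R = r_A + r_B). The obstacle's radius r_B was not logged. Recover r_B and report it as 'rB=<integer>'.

m = 5188
d = (9, 14);  v_rel = (-2, -7),  |v_rel|² = 53
v_rel×d = (-2)·(14) − (-7)·(9) = 35
since m = R²·53 − 35²:  R² = (1225 + 5188) / 53 = 121
R = √121 = 11  ⇒  r_B = 11 − 8 = 3

rB=3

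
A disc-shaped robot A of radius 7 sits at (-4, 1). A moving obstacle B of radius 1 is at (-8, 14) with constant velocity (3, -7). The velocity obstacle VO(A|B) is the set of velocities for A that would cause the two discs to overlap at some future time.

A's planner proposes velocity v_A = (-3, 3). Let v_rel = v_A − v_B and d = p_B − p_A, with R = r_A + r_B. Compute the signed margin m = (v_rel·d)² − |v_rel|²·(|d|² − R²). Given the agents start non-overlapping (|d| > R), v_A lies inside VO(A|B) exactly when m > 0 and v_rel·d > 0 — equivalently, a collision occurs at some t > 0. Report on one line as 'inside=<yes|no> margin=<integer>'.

d = (-4, 13),  |d|² = 185;  R = 7+1 = 8,  c = 185−8² = 121
v_rel = (-6, 10),  |v_rel|² = 136;  v_rel·d = (-6)·(-4) + (10)·(13) = 154
136·t² − 308·t + 121 = 0  ⇒  m = 154² − 136·121 = 7260
m = 7260 > 0,  v_rel·d = 154 > 0  ⇒  inside

inside=yes margin=7260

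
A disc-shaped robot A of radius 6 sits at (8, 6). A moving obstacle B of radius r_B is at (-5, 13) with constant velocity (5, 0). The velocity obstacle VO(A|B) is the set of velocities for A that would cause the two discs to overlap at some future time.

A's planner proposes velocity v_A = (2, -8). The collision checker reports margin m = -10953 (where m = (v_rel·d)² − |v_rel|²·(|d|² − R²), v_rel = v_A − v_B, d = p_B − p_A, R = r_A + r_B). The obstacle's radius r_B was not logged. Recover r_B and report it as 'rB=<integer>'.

m = -10953
d = (-13, 7);  v_rel = (-3, -8),  |v_rel|² = 73
v_rel×d = (-3)·(7) − (-8)·(-13) = -125
since m = R²·73 − (-125)²:  R² = (15625 + -10953) / 73 = 64
R = √64 = 8  ⇒  r_B = 8 − 6 = 2

rB=2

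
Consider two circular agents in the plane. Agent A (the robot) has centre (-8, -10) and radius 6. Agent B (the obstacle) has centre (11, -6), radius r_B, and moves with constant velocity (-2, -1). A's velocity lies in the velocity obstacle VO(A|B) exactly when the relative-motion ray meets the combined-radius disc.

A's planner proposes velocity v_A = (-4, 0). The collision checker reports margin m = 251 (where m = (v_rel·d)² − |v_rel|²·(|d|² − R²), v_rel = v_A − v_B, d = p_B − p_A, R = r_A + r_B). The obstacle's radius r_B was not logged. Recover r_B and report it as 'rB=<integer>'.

m = 251
d = (19, 4);  v_rel = (-2, 1),  |v_rel|² = 5
v_rel×d = (-2)·(4) − (1)·(19) = -27
since m = R²·5 − (-27)²:  R² = (729 + 251) / 5 = 196
R = √196 = 14  ⇒  r_B = 14 − 6 = 8

rB=8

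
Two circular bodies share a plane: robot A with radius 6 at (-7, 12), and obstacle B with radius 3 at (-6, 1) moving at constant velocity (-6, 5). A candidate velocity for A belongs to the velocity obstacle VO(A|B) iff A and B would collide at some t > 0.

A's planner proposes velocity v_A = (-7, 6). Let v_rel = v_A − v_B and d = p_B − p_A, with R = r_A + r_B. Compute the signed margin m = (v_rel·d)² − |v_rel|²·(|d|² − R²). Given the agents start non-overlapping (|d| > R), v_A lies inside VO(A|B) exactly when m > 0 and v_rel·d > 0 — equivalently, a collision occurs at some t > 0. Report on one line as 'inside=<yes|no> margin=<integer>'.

d = (1, -11),  |d|² = 122;  R = 6+3 = 9,  c = 122−9² = 41
v_rel = (-1, 1),  |v_rel|² = 2;  v_rel·d = (-1)·(1) + (1)·(-11) = -12
2·t² + 24·t + 41 = 0  ⇒  m = (-12)² − 2·41 = 62
m = 62 > 0,  v_rel·d = -12 < 0  ⇒  outside

inside=no margin=62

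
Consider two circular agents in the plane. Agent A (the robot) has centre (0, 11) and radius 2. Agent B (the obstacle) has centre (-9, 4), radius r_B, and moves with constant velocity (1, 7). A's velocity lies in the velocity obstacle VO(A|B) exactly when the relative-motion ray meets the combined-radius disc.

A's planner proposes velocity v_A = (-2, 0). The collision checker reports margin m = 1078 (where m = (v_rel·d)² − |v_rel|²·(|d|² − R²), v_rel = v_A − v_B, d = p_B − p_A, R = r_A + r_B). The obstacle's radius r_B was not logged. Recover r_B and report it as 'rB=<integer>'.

m = 1078
d = (-9, -7);  v_rel = (-3, -7),  |v_rel|² = 58
v_rel×d = (-3)·(-7) − (-7)·(-9) = -42
since m = R²·58 − (-42)²:  R² = (1764 + 1078) / 58 = 49
R = √49 = 7  ⇒  r_B = 7 − 2 = 5

rB=5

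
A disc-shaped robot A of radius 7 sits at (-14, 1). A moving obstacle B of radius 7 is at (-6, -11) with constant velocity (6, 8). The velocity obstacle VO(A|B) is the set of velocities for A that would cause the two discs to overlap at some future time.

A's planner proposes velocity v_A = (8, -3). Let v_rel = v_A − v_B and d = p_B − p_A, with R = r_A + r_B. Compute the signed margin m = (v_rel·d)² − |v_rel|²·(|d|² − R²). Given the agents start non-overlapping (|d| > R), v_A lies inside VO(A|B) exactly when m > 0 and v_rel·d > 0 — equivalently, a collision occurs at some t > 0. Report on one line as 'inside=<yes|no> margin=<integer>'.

d = (8, -12),  |d|² = 208;  R = 7+7 = 14,  c = 208−14² = 12
v_rel = (2, -11),  |v_rel|² = 125;  v_rel·d = (2)·(8) + (-11)·(-12) = 148
125·t² − 296·t + 12 = 0  ⇒  m = 148² − 125·12 = 20404
m = 20404 > 0,  v_rel·d = 148 > 0  ⇒  inside

inside=yes margin=20404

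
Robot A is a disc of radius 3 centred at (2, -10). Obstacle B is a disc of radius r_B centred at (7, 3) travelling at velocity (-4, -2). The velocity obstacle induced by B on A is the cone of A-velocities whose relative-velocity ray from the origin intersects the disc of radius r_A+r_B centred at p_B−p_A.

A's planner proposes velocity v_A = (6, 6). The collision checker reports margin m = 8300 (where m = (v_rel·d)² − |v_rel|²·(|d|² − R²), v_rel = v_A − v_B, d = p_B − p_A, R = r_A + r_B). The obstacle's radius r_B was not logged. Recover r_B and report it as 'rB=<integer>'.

m = 8300
d = (5, 13);  v_rel = (10, 8),  |v_rel|² = 164
v_rel×d = (10)·(13) − (8)·(5) = 90
since m = R²·164 − 90²:  R² = (8100 + 8300) / 164 = 100
R = √100 = 10  ⇒  r_B = 10 − 3 = 7

rB=7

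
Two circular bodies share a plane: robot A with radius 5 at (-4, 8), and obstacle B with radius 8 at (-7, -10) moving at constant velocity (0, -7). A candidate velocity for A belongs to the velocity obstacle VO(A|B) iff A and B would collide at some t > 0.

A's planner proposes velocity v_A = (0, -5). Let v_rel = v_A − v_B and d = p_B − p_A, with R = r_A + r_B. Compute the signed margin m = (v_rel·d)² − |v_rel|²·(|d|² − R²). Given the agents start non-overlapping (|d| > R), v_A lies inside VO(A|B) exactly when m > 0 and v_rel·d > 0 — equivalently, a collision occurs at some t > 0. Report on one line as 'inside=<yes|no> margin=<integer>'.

d = (-3, -18),  |d|² = 333;  R = 5+8 = 13,  c = 333−13² = 164
v_rel = (0, 2),  |v_rel|² = 4;  v_rel·d = (0)·(-3) + (2)·(-18) = -36
4·t² + 72·t + 164 = 0  ⇒  m = (-36)² − 4·164 = 640
m = 640 > 0,  v_rel·d = -36 < 0  ⇒  outside

inside=no margin=640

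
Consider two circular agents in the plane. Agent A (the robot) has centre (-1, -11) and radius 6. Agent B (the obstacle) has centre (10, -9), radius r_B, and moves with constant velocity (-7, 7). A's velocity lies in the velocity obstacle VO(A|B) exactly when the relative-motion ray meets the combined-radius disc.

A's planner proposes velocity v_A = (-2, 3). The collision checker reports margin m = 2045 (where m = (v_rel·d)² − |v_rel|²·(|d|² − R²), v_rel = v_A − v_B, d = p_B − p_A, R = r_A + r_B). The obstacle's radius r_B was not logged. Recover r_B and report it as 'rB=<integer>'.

m = 2045
d = (11, 2);  v_rel = (5, -4),  |v_rel|² = 41
v_rel×d = (5)·(2) − (-4)·(11) = 54
since m = R²·41 − 54²:  R² = (2916 + 2045) / 41 = 121
R = √121 = 11  ⇒  r_B = 11 − 6 = 5

rB=5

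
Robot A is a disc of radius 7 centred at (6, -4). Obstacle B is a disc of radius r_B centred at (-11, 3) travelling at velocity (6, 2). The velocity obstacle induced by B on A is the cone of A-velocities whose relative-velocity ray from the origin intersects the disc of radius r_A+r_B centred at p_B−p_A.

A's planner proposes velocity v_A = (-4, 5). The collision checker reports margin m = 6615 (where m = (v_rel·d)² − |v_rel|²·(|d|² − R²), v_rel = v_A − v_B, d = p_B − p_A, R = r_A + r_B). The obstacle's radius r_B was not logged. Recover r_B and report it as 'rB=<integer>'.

m = 6615
d = (-17, 7);  v_rel = (-10, 3),  |v_rel|² = 109
v_rel×d = (-10)·(7) − (3)·(-17) = -19
since m = R²·109 − (-19)²:  R² = (361 + 6615) / 109 = 64
R = √64 = 8  ⇒  r_B = 8 − 7 = 1

rB=1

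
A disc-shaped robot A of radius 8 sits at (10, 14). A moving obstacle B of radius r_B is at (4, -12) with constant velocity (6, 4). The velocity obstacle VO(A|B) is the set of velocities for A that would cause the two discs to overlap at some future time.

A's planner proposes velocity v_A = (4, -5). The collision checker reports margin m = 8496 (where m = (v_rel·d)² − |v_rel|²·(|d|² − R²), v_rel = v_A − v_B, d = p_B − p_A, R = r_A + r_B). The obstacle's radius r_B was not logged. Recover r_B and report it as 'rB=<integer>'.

m = 8496
d = (-6, -26);  v_rel = (-2, -9),  |v_rel|² = 85
v_rel×d = (-2)·(-26) − (-9)·(-6) = -2
since m = R²·85 − (-2)²:  R² = (4 + 8496) / 85 = 100
R = √100 = 10  ⇒  r_B = 10 − 8 = 2

rB=2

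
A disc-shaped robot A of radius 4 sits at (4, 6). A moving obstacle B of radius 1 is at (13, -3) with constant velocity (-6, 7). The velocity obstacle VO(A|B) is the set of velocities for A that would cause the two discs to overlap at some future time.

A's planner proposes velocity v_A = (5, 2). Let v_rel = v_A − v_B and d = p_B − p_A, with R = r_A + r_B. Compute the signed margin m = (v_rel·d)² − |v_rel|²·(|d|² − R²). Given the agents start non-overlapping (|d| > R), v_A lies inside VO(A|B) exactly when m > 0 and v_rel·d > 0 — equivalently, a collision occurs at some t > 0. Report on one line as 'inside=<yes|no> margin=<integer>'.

d = (9, -9),  |d|² = 162;  R = 4+1 = 5,  c = 162−5² = 137
v_rel = (11, -5),  |v_rel|² = 146;  v_rel·d = (11)·(9) + (-5)·(-9) = 144
146·t² − 288·t + 137 = 0  ⇒  m = 144² − 146·137 = 734
m = 734 > 0,  v_rel·d = 144 > 0  ⇒  inside

inside=yes margin=734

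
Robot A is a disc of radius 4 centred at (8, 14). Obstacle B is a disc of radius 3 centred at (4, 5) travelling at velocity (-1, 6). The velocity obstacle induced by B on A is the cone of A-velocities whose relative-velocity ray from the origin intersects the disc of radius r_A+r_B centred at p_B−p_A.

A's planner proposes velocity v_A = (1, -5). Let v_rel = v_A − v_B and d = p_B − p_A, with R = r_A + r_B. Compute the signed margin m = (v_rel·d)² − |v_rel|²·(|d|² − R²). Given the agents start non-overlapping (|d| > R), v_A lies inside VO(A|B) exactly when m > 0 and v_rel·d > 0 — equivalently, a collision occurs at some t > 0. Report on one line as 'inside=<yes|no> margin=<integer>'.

d = (-4, -9),  |d|² = 97;  R = 4+3 = 7,  c = 97−7² = 48
v_rel = (2, -11),  |v_rel|² = 125;  v_rel·d = (2)·(-4) + (-11)·(-9) = 91
125·t² − 182·t + 48 = 0  ⇒  m = 91² − 125·48 = 2281
m = 2281 > 0,  v_rel·d = 91 > 0  ⇒  inside

inside=yes margin=2281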